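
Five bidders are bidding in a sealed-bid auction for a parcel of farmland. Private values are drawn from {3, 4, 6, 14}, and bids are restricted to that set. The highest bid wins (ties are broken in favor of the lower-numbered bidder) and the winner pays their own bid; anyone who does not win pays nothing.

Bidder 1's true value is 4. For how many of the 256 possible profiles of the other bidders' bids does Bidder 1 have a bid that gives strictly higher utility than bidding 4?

1

Others bid (3, 3, 3, 3): truth gives 0; bid 3 gives 1 > 0. Violating.
Others bid (3, 3, 3, 4): truth gives 0; no alternative beats it.
Others bid (3, 3, 3, 6): truth gives 0; no alternative beats it.
(Checking all 256 profiles: 1 has a profitable deviation, 255 do not.)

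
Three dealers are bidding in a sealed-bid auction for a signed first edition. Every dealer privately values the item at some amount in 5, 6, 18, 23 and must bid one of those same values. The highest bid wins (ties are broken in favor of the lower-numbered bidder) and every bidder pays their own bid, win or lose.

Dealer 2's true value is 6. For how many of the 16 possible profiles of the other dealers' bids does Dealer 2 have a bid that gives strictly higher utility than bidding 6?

Others bid (5, 18): truth gives -6; bid 5 gives -5 > -6. Violating.
Others bid (5, 23): truth gives -6; bid 5 gives -5 > -6. Violating.
Others bid (6, 5): truth gives -6; bid 5 gives -5 > -6. Violating.
Others bid (6, 6): truth gives -6; bid 5 gives -5 > -6. Violating.
Others bid (5, 5): truth gives 0; no alternative beats it.
Others bid (5, 6): truth gives 0; no alternative beats it.
(Checking all 16 profiles: 14 have a profitable deviation, 2 do not.)

14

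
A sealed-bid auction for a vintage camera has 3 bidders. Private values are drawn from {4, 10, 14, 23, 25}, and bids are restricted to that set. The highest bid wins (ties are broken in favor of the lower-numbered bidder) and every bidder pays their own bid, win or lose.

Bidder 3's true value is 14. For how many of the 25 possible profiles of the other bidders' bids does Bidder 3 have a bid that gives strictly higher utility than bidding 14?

22

Others bid (4, 4): truth gives 0; bid 10 gives 4 > 0. Violating.
Others bid (4, 14): truth gives -14; bid 4 gives -4 > -14. Violating.
Others bid (4, 23): truth gives -14; bid 4 gives -4 > -14. Violating.
Others bid (4, 25): truth gives -14; bid 4 gives -4 > -14. Violating.
Others bid (4, 10): truth gives 0; no alternative beats it.
Others bid (10, 4): truth gives 0; no alternative beats it.
(Checking all 25 profiles: 22 have a profitable deviation, 3 do not.)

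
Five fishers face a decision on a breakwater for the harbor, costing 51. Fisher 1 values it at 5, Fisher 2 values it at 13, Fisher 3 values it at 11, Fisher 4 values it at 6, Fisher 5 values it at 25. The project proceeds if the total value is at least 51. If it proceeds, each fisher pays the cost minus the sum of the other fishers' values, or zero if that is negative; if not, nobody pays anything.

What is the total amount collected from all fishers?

Total value 60 ≥ cost 51, so it is built.
Fisher 1: others sum to 55; max(0, 51 - 55) = 0.
Fisher 2: others sum to 47; max(0, 51 - 47) = 4.
Fisher 3: others sum to 49; max(0, 51 - 49) = 2.
Fisher 4: others sum to 54; max(0, 51 - 54) = 0.
Fisher 5: others sum to 35; max(0, 51 - 35) = 16.
Total collected = 0 + 4 + 2 + 0 + 16 = 22.

22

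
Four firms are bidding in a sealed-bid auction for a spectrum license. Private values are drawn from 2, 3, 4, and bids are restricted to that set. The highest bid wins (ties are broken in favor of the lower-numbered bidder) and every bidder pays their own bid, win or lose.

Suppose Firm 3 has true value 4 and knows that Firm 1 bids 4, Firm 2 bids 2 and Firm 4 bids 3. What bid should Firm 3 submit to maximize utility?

Bid 2: loses but pays 2, utility -2.
Bid 3: loses but pays 3, utility -3.
Bid 4: loses but pays 4, utility -4.
The best choice is 2 with utility -2.

2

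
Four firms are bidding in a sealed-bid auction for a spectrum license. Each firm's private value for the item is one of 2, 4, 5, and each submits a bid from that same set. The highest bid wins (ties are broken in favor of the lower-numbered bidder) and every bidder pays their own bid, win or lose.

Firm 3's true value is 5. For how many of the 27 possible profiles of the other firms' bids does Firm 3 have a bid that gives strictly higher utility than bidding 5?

17

Others bid (2, 2, 2): truth gives 0; bid 4 gives 1 > 0. Violating.
Others bid (2, 2, 4): truth gives 0; bid 4 gives 1 > 0. Violating.
Others bid (2, 5, 2): truth gives -5; bid 2 gives -2 > -5. Violating.
Others bid (2, 5, 4): truth gives -5; bid 2 gives -2 > -5. Violating.
Others bid (2, 2, 5): truth gives 0; no alternative beats it.
Others bid (2, 4, 2): truth gives 0; no alternative beats it.
(Checking all 27 profiles: 17 have a profitable deviation, 10 do not.)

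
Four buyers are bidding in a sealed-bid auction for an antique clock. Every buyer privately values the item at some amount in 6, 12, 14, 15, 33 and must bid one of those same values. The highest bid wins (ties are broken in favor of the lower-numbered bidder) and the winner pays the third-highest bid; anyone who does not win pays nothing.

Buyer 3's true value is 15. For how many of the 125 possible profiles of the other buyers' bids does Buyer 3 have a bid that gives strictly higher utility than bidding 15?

Others bid (6, 6, 33): truth gives 0; bid 33 gives 9 > 0. Violating.
Others bid (6, 12, 33): truth gives 0; bid 33 gives 3 > 0. Violating.
Others bid (6, 14, 33): truth gives 0; bid 33 gives 1 > 0. Violating.
Others bid (6, 15, 6): truth gives 0; bid 33 gives 9 > 0. Violating.
Others bid (6, 6, 6): truth gives 9; no alternative beats it.
Others bid (6, 6, 12): truth gives 9; no alternative beats it.
(Checking all 125 profiles: 27 have a profitable deviation, 98 do not.)

27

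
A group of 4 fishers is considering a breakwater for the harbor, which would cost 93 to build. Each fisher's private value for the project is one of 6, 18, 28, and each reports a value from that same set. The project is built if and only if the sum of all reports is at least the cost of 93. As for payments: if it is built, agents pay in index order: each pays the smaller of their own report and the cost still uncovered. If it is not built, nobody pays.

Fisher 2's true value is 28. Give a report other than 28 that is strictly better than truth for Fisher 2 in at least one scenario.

Suppose Fisher 1 reports 28, Fisher 3 reports 28 and Fisher 4 reports 28.
Report 28: project built, pays 28, utility 28 - 28 = 0.
Report 18: project built, pays 18, utility 28 - 18 = 10.
So reporting 18 beats truth here (10 > 0).

18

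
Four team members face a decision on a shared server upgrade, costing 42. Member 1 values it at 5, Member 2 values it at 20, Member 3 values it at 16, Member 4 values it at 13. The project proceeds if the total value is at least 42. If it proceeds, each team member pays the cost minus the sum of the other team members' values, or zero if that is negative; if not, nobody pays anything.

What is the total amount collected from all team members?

Total value 54 ≥ cost 42, so it is built.
Member 1: others sum to 49; max(0, 42 - 49) = 0.
Member 2: others sum to 34; max(0, 42 - 34) = 8.
Member 3: others sum to 38; max(0, 42 - 38) = 4.
Member 4: others sum to 41; max(0, 42 - 41) = 1.
Total collected = 0 + 8 + 4 + 1 = 13.

13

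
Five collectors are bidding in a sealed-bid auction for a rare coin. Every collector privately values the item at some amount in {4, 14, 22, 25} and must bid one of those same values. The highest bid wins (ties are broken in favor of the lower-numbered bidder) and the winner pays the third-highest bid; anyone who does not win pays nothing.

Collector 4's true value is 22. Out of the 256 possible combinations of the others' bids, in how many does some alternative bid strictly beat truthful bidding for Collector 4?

32

Others bid (4, 4, 4, 25): truth gives 0; bid 25 gives 18 > 0. Violating.
Others bid (4, 4, 14, 25): truth gives 0; bid 25 gives 8 > 0. Violating.
Others bid (4, 4, 22, 4): truth gives 0; bid 25 gives 18 > 0. Violating.
Others bid (4, 4, 22, 14): truth gives 0; bid 25 gives 8 > 0. Violating.
Others bid (4, 4, 4, 4): truth gives 18; no alternative beats it.
Others bid (4, 4, 4, 14): truth gives 18; no alternative beats it.
(Checking all 256 profiles: 32 have a profitable deviation, 224 do not.)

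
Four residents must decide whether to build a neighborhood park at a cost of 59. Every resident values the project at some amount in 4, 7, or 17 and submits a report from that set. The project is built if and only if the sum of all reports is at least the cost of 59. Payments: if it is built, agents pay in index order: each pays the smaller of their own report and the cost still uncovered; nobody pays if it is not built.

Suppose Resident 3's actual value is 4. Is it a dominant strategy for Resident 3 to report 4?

Check each profile of the others' reports and compare truth against every alternative report.
Others report (4, 4, 4): truth gives 0, best alternative gives 0.
Others report (4, 4, 7): truth gives 0, best alternative gives 0.
Others report (4, 4, 17): truth gives 0, best alternative gives 0.
Others report (4, 7, 4): truth gives 0, best alternative gives 0.
Others report (4, 7, 7): truth gives 0, best alternative gives 0.
Others report (4, 7, 17): truth gives 0, best alternative gives 0.
(Remaining 21 profiles checked similarly; truth is weakly best in each.)
In every case the truthful report is at least as good as any alternative, so it is a dominant strategy.

Yes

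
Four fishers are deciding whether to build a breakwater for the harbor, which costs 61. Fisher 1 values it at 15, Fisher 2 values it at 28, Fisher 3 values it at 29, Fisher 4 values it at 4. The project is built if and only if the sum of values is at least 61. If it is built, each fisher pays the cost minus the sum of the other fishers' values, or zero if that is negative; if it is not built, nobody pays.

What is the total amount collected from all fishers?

27

Total value 76 ≥ cost 61, so it is built.
Fisher 1: others sum to 61; max(0, 61 - 61) = 0.
Fisher 2: others sum to 48; max(0, 61 - 48) = 13.
Fisher 3: others sum to 47; max(0, 61 - 47) = 14.
Fisher 4: others sum to 72; max(0, 61 - 72) = 0.
Total collected = 0 + 13 + 14 + 0 = 27.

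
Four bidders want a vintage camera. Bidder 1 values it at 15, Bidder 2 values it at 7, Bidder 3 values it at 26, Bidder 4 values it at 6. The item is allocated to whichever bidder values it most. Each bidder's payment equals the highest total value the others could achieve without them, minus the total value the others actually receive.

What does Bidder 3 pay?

Bidder 3 has the highest value and receives the item.
Without Bidder 3, the item would go to the next-highest value, 15, so the others could achieve 15.
With Bidder 3 present and winning, the others receive nothing, so their total is 0.
Payment = 15 - 0 = 15.

15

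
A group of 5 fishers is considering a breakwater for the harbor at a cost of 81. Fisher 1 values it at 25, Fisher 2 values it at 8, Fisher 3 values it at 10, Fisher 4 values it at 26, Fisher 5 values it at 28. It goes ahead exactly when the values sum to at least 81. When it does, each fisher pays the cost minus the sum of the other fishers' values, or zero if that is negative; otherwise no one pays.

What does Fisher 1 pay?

Total value 97 ≥ cost 81, so the project is built.
The other fishers' values sum to 72.
Cost minus that sum is 81 - 72 = 9.

9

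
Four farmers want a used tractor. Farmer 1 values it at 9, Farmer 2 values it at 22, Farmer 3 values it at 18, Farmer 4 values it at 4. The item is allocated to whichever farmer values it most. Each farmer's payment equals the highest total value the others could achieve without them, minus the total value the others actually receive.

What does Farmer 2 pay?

Farmer 2 has the highest value and receives the item.
Without Farmer 2, the item would go to the next-highest value, 18, so the others could achieve 18.
With Farmer 2 present and winning, the others receive nothing, so their total is 0.
Payment = 18 - 0 = 18.

18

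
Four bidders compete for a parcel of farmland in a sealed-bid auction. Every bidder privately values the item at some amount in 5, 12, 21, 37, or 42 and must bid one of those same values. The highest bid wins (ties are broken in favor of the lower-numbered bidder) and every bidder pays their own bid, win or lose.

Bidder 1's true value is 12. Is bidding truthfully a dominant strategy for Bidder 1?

Consider the case where Bidder 2 bids 5, Bidder 3 bids 5 and Bidder 4 bids 5.
Truthful bid 12: wins, pays 12, utility 12 - 12 = 0.
Bid 5 instead: wins, pays 5, utility 12 - 5 = 7.
Since 7 > 0, bidding 5 is strictly better here, so truthful bidding is not dominant.

No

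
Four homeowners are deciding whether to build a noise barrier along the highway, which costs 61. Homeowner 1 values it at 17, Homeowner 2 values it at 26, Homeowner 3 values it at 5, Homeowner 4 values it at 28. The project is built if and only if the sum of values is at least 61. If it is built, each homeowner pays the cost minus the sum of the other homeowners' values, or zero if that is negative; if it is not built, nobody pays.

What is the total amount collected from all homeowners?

26

Total value 76 ≥ cost 61, so it is built.
Homeowner 1: others sum to 59; max(0, 61 - 59) = 2.
Homeowner 2: others sum to 50; max(0, 61 - 50) = 11.
Homeowner 3: others sum to 71; max(0, 61 - 71) = 0.
Homeowner 4: others sum to 48; max(0, 61 - 48) = 13.
Total collected = 2 + 11 + 0 + 13 = 26.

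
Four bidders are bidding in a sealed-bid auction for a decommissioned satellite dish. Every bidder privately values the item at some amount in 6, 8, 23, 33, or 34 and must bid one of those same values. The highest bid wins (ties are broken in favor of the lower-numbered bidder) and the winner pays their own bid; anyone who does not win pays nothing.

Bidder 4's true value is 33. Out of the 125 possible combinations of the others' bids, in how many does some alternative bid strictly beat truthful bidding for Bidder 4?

Others bid (6, 6, 6): truth gives 0; bid 8 gives 25 > 0. Violating.
Others bid (6, 6, 8): truth gives 0; bid 23 gives 10 > 0. Violating.
Others bid (6, 8, 6): truth gives 0; bid 23 gives 10 > 0. Violating.
Others bid (6, 8, 8): truth gives 0; bid 23 gives 10 > 0. Violating.
Others bid (6, 6, 23): truth gives 0; no alternative beats it.
Others bid (6, 6, 33): truth gives 0; no alternative beats it.
(Checking all 125 profiles: 8 have a profitable deviation, 117 do not.)

8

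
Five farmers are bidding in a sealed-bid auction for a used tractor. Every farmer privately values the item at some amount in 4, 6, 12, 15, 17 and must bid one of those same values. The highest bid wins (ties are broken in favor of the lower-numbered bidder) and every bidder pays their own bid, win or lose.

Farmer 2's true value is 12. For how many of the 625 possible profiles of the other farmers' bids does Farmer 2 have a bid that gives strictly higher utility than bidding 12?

Others bid (4, 4, 4, 4): truth gives 0; bid 6 gives 6 > 0. Violating.
Others bid (4, 4, 4, 6): truth gives 0; bid 6 gives 6 > 0. Violating.
Others bid (4, 4, 4, 15): truth gives -12; bid 15 gives -3 > -12. Violating.
Others bid (4, 4, 4, 17): truth gives -12; bid 4 gives -4 > -12. Violating.
Others bid (4, 4, 4, 12): truth gives 0; no alternative beats it.
Others bid (4, 4, 6, 12): truth gives 0; no alternative beats it.
(Checking all 625 profiles: 579 have a profitable deviation, 46 do not.)

579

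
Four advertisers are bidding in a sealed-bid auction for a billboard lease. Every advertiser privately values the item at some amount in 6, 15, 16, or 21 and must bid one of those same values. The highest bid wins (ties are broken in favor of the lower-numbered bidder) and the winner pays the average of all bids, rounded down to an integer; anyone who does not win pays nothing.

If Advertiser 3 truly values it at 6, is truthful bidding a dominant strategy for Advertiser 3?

Check each profile of the others' bids and compare truth against every alternative bid.
Others bid (6, 6, 15): truth gives 0, best alternative gives -4.
Others bid (6, 6, 6): truth gives 0, best alternative gives -2.
Others bid (6, 6, 16): truth gives 0, best alternative gives 0.
Others bid (6, 6, 21): truth gives 0, best alternative gives 0.
Others bid (6, 15, 6): truth gives 0, best alternative gives 0.
Others bid (6, 15, 15): truth gives 0, best alternative gives 0.
(Remaining 58 profiles checked similarly; truth is weakly best in each.)
In every case the truthful bid is at least as good as any alternative, so it is a dominant strategy.

Yes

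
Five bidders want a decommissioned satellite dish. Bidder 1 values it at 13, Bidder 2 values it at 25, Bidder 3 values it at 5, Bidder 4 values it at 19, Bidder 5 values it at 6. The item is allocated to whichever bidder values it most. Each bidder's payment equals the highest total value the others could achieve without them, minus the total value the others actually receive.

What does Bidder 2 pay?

19

Bidder 2 has the highest value and receives the item.
Without Bidder 2, the item would go to the next-highest value, 19, so the others could achieve 19.
With Bidder 2 present and winning, the others receive nothing, so their total is 0.
Payment = 19 - 0 = 19.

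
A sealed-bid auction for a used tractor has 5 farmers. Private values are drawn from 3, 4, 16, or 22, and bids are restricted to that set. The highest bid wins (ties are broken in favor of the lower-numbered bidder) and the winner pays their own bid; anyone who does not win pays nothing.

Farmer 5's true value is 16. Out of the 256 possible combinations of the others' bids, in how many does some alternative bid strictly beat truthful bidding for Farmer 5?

Others bid (3, 3, 3, 3): truth gives 0; bid 4 gives 12 > 0. Violating.
Others bid (3, 3, 3, 4): truth gives 0; no alternative beats it.
Others bid (3, 3, 3, 16): truth gives 0; no alternative beats it.
(Checking all 256 profiles: 1 has a profitable deviation, 255 do not.)

1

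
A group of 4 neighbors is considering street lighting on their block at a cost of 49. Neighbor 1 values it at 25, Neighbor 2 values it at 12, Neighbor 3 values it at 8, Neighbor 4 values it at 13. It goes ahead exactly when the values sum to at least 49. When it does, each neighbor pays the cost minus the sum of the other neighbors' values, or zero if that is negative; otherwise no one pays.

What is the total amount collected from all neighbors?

Total value 58 ≥ cost 49, so it is built.
Neighbor 1: others sum to 33; max(0, 49 - 33) = 16.
Neighbor 2: others sum to 46; max(0, 49 - 46) = 3.
Neighbor 3: others sum to 50; max(0, 49 - 50) = 0.
Neighbor 4: others sum to 45; max(0, 49 - 45) = 4.
Total collected = 16 + 3 + 0 + 4 = 23.

23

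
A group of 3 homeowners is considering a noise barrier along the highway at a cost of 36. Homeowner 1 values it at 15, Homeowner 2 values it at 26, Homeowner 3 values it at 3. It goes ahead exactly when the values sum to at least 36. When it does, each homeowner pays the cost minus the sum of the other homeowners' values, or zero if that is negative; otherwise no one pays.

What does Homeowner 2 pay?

Total value 44 ≥ cost 36, so the project is built.
The other homeowners' values sum to 18.
Cost minus that sum is 36 - 18 = 18.

18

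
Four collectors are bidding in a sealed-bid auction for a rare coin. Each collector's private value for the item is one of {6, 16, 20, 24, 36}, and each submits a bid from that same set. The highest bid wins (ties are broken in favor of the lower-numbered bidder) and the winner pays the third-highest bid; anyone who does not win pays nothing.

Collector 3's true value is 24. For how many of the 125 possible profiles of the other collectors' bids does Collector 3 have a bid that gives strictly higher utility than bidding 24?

27

Others bid (6, 6, 36): truth gives 0; bid 36 gives 18 > 0. Violating.
Others bid (6, 16, 36): truth gives 0; bid 36 gives 8 > 0. Violating.
Others bid (6, 20, 36): truth gives 0; bid 36 gives 4 > 0. Violating.
Others bid (6, 24, 6): truth gives 0; bid 36 gives 18 > 0. Violating.
Others bid (6, 6, 6): truth gives 18; no alternative beats it.
Others bid (6, 6, 16): truth gives 18; no alternative beats it.
(Checking all 125 profiles: 27 have a profitable deviation, 98 do not.)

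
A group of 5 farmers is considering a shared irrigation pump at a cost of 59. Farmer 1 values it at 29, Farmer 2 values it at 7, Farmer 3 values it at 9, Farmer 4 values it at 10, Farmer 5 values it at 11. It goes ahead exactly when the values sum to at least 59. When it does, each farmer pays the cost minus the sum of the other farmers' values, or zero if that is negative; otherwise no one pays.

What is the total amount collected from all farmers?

Total value 66 ≥ cost 59, so it is built.
Farmer 1: others sum to 37; max(0, 59 - 37) = 22.
Farmer 2: others sum to 59; max(0, 59 - 59) = 0.
Farmer 3: others sum to 57; max(0, 59 - 57) = 2.
Farmer 4: others sum to 56; max(0, 59 - 56) = 3.
Farmer 5: others sum to 55; max(0, 59 - 55) = 4.
Total collected = 22 + 0 + 2 + 3 + 4 = 31.

31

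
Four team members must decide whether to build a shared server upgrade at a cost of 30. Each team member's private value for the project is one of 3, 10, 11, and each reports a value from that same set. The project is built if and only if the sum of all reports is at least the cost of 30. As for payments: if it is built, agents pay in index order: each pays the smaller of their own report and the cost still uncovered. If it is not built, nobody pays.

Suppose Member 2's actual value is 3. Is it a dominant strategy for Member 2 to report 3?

Yes

Check each profile of the others' reports and compare truth against every alternative report.
Others report (3, 10, 10): truth gives 0, best alternative gives -7.
Others report (3, 10, 11): truth gives 0, best alternative gives -7.
Others report (3, 11, 10): truth gives 0, best alternative gives -7.
Others report (3, 11, 11): truth gives 0, best alternative gives -7.
Others report (10, 3, 10): truth gives 0, best alternative gives -7.
Others report (10, 3, 11): truth gives 0, best alternative gives -7.
(Remaining 21 profiles checked similarly; truth is weakly best in each.)
In every case the truthful report is at least as good as any alternative, so it is a dominant strategy.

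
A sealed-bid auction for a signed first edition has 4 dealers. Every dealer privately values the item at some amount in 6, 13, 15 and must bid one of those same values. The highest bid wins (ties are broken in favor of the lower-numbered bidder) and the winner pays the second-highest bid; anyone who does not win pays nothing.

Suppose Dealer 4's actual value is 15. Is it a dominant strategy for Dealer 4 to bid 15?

Check each profile of the others' bids and compare truth against every alternative bid.
Others bid (6, 6, 13): truth gives 2, best alternative gives 0.
Others bid (6, 13, 6): truth gives 2, best alternative gives 0.
Others bid (6, 13, 13): truth gives 2, best alternative gives 0.
Others bid (13, 6, 6): truth gives 2, best alternative gives 0.
Others bid (13, 6, 13): truth gives 2, best alternative gives 0.
Others bid (13, 13, 6): truth gives 2, best alternative gives 0.
(Remaining 21 profiles checked similarly; truth is weakly best in each.)
In every case the truthful bid is at least as good as any alternative, so it is a dominant strategy.

Yes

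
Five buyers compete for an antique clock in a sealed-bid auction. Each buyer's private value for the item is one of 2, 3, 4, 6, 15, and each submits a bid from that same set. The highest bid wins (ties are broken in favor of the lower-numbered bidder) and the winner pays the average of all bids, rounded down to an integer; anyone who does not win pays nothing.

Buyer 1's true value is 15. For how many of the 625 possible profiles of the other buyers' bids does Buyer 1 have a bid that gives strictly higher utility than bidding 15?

Others bid (2, 2, 2, 2): truth gives 11; bid 2 gives 13 > 11. Violating.
Others bid (2, 2, 2, 3): truth gives 11; bid 3 gives 13 > 11. Violating.
Others bid (2, 2, 2, 4): truth gives 10; bid 4 gives 13 > 10. Violating.
Others bid (2, 2, 2, 6): truth gives 10; bid 6 gives 12 > 10. Violating.
Others bid (2, 2, 2, 15): truth gives 8; no alternative beats it.
Others bid (2, 2, 3, 15): truth gives 8; no alternative beats it.
(Checking all 625 profiles: 256 have a profitable deviation, 369 do not.)

256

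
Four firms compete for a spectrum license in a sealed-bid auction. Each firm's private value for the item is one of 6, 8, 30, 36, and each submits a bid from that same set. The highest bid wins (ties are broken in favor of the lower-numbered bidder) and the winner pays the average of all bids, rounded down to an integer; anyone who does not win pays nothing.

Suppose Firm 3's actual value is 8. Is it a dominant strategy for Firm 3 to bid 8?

Yes

Check each profile of the others' bids and compare truth against every alternative bid.
Others bid (6, 6, 6): truth gives 2, best alternative gives 0.
Others bid (6, 6, 8): truth gives 1, best alternative gives 0.
Others bid (6, 6, 30): truth gives 0, best alternative gives 0.
Others bid (6, 6, 36): truth gives 0, best alternative gives 0.
Others bid (6, 8, 6): truth gives 0, best alternative gives 0.
Others bid (6, 8, 8): truth gives 0, best alternative gives 0.
(Remaining 58 profiles checked similarly; truth is weakly best in each.)
In every case the truthful bid is at least as good as any alternative, so it is a dominant strategy.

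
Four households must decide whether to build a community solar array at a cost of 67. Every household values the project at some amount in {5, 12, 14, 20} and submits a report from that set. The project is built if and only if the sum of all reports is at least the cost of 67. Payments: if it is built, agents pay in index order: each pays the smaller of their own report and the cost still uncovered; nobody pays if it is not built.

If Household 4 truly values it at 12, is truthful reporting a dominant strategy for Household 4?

Check each profile of the others' reports and compare truth against every alternative report.
Others report (20, 20, 20): truth gives 5, best alternative gives 5.
Others report (5, 5, 5): truth gives 0, best alternative gives 0.
Others report (5, 5, 12): truth gives 0, best alternative gives 0.
Others report (5, 5, 14): truth gives 0, best alternative gives 0.
Others report (5, 5, 20): truth gives 0, best alternative gives 0.
Others report (5, 12, 5): truth gives 0, best alternative gives 0.
(Remaining 58 profiles checked similarly; truth is weakly best in each.)
In every case the truthful report is at least as good as any alternative, so it is a dominant strategy.

Yes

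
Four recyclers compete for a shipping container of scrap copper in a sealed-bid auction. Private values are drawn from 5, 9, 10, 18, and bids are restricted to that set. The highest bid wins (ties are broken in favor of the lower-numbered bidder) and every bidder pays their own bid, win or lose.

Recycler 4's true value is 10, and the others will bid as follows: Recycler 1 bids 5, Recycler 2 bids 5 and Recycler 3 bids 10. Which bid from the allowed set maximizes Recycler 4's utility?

Bid 5: loses but pays 5, utility -5.
Bid 9: loses but pays 9, utility -9.
Bid 10: loses but pays 10, utility -10.
Bid 18: wins, pays 18, utility 10 - 18 = -8.
The best choice is 5 with utility -5.

5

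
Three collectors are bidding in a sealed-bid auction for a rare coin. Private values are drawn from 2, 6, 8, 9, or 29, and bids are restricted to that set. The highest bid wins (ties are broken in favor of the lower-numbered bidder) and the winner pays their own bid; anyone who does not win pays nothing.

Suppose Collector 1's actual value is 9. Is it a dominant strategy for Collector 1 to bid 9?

No

Consider the case where Collector 2 bids 2 and Collector 3 bids 2.
Truthful bid 9: wins, pays 9, utility 9 - 9 = 0.
Bid 2 instead: wins, pays 2, utility 9 - 2 = 7.
Since 7 > 0, bidding 2 is strictly better here, so truthful bidding is not dominant.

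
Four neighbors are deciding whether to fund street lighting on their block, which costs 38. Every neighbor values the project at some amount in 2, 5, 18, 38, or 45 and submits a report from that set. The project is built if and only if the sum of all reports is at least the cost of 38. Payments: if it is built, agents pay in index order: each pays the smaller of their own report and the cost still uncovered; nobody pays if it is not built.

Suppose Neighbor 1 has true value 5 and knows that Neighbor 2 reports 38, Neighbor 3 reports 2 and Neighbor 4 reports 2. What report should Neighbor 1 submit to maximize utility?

2

Report 2: project built, pays 2, utility 5 - 2 = 3.
Report 5: project built, pays 5, utility 5 - 5 = 0.
Report 18: project built, pays 18, utility 5 - 18 = -13.
Report 38: project built, pays 38, utility 5 - 38 = -33.
Report 45: project built, pays 38, utility 5 - 38 = -33.
The best choice is 2 with utility 3.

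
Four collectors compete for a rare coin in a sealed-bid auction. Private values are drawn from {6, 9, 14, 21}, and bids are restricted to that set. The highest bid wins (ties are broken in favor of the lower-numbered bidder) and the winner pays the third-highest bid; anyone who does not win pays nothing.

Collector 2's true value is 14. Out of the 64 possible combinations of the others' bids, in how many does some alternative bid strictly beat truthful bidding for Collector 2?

Others bid (6, 6, 21): truth gives 0; bid 21 gives 8 > 0. Violating.
Others bid (6, 9, 21): truth gives 0; bid 21 gives 5 > 0. Violating.
Others bid (6, 21, 6): truth gives 0; bid 21 gives 8 > 0. Violating.
Others bid (6, 21, 9): truth gives 0; bid 21 gives 5 > 0. Violating.
Others bid (6, 6, 6): truth gives 8; no alternative beats it.
Others bid (6, 6, 9): truth gives 8; no alternative beats it.
(Checking all 64 profiles: 12 have a profitable deviation, 52 do not.)

12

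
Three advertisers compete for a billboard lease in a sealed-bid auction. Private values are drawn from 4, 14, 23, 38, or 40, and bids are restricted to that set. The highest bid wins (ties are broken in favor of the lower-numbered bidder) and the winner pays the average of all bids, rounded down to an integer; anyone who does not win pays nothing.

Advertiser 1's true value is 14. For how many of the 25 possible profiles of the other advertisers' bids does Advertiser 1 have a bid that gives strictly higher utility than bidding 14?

1

Others bid (4, 4): truth gives 7; bid 4 gives 10 > 7. Violating.
Others bid (4, 14): truth gives 4; no alternative beats it.
Others bid (4, 23): truth gives 0; no alternative beats it.
(Checking all 25 profiles: 1 has a profitable deviation, 24 do not.)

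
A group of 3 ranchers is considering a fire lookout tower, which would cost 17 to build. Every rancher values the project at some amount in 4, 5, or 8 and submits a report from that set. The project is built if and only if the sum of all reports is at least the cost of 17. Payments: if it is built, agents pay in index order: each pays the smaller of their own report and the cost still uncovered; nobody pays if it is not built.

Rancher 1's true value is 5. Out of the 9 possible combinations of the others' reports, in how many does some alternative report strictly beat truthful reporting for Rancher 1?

Others report (5, 8): truth gives 0; report 4 gives 1 > 0. Violating.
Others report (8, 5): truth gives 0; report 4 gives 1 > 0. Violating.
Others report (8, 8): truth gives 0; report 4 gives 1 > 0. Violating.
Others report (4, 4): truth gives 0; no alternative beats it.
Others report (4, 5): truth gives 0; no alternative beats it.
(Checking all 9 profiles: 3 have a profitable deviation, 6 do not.)

3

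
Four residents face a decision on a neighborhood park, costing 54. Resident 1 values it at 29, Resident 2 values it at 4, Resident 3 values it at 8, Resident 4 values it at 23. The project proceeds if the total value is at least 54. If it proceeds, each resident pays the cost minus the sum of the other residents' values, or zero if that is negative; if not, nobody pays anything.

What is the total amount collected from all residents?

32

Total value 64 ≥ cost 54, so it is built.
Resident 1: others sum to 35; max(0, 54 - 35) = 19.
Resident 2: others sum to 60; max(0, 54 - 60) = 0.
Resident 3: others sum to 56; max(0, 54 - 56) = 0.
Resident 4: others sum to 41; max(0, 54 - 41) = 13.
Total collected = 19 + 0 + 0 + 13 = 32.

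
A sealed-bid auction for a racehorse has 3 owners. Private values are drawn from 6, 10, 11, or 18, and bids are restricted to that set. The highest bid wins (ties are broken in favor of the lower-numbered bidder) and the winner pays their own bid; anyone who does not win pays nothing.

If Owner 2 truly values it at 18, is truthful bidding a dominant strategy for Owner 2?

Consider the case where Owner 1 bids 6 and Owner 3 bids 6.
Truthful bid 18: wins, pays 18, utility 18 - 18 = 0.
Bid 10 instead: wins, pays 10, utility 18 - 10 = 8.
Since 8 > 0, bidding 10 is strictly better here, so truthful bidding is not dominant.

No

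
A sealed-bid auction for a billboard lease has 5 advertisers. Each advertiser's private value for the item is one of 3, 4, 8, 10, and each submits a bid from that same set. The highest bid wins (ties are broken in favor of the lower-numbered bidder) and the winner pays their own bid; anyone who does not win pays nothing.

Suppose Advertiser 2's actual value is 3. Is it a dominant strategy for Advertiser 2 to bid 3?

Yes

Check each profile of the others' bids and compare truth against every alternative bid.
Others bid (3, 3, 3, 3): truth gives 0, best alternative gives -1.
Others bid (3, 3, 3, 4): truth gives 0, best alternative gives -1.
Others bid (3, 3, 4, 3): truth gives 0, best alternative gives -1.
Others bid (3, 3, 4, 4): truth gives 0, best alternative gives -1.
Others bid (3, 4, 3, 3): truth gives 0, best alternative gives -1.
Others bid (3, 4, 3, 4): truth gives 0, best alternative gives -1.
(Remaining 250 profiles checked similarly; truth is weakly best in each.)
In every case the truthful bid is at least as good as any alternative, so it is a dominant strategy.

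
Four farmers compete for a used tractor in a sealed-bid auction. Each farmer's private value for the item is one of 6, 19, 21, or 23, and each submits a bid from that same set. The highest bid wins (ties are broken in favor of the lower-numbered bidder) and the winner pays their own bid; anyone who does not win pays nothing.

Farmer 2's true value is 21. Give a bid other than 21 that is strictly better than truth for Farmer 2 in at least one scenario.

Suppose Farmer 1 bids 6, Farmer 3 bids 6 and Farmer 4 bids 6.
Bid 21: wins, pays 21, utility 21 - 21 = 0.
Bid 19: wins, pays 19, utility 21 - 19 = 2.
So bidding 19 beats truth here (2 > 0).

19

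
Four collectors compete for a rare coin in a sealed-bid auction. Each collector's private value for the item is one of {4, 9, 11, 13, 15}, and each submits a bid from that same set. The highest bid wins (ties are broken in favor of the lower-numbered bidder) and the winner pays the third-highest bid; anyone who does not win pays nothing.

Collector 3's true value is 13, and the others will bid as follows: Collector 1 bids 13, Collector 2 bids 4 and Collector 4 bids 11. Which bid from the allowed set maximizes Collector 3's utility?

15

Bid 4: loses, pays 0, utility 0.
Bid 9: loses, pays 0, utility 0.
Bid 11: loses, pays 0, utility 0.
Bid 13: loses, pays 0, utility 0.
Bid 15: wins, pays 11, utility 13 - 11 = 2.
The best choice is 15 with utility 2.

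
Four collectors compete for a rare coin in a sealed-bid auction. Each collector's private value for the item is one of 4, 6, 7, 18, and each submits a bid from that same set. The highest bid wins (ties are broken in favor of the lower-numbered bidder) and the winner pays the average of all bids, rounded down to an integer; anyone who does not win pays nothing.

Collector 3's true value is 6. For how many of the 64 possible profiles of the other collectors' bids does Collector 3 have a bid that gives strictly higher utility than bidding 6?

6

Others bid (4, 4, 7): truth gives 0; bid 7 gives 1 > 0. Violating.
Others bid (4, 6, 4): truth gives 0; bid 7 gives 1 > 0. Violating.
Others bid (4, 6, 6): truth gives 0; bid 7 gives 1 > 0. Violating.
Others bid (6, 4, 4): truth gives 0; bid 7 gives 1 > 0. Violating.
Others bid (4, 4, 4): truth gives 2; no alternative beats it.
Others bid (4, 4, 6): truth gives 1; no alternative beats it.
(Checking all 64 profiles: 6 have a profitable deviation, 58 do not.)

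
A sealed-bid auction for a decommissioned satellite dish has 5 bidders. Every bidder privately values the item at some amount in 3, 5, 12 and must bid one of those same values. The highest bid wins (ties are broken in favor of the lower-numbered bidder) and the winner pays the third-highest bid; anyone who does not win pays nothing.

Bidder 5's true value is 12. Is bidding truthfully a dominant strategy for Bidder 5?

Yes

Check each profile of the others' bids and compare truth against every alternative bid.
Others bid (3, 3, 3, 5): truth gives 9, best alternative gives 0.
Others bid (3, 3, 5, 3): truth gives 9, best alternative gives 0.
Others bid (3, 5, 3, 3): truth gives 9, best alternative gives 0.
Others bid (5, 3, 3, 3): truth gives 9, best alternative gives 0.
Others bid (3, 3, 5, 5): truth gives 7, best alternative gives 0.
Others bid (3, 5, 3, 5): truth gives 7, best alternative gives 0.
(Remaining 75 profiles checked similarly; truth is weakly best in each.)
In every case the truthful bid is at least as good as any alternative, so it is a dominant strategy.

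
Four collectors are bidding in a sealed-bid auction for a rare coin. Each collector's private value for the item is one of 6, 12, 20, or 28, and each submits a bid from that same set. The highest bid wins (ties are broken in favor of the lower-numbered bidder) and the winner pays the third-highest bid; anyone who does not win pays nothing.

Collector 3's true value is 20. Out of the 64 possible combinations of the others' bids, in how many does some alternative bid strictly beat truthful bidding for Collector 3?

12

Others bid (6, 6, 28): truth gives 0; bid 28 gives 14 > 0. Violating.
Others bid (6, 12, 28): truth gives 0; bid 28 gives 8 > 0. Violating.
Others bid (6, 20, 6): truth gives 0; bid 28 gives 14 > 0. Violating.
Others bid (6, 20, 12): truth gives 0; bid 28 gives 8 > 0. Violating.
Others bid (6, 6, 6): truth gives 14; no alternative beats it.
Others bid (6, 6, 12): truth gives 14; no alternative beats it.
(Checking all 64 profiles: 12 have a profitable deviation, 52 do not.)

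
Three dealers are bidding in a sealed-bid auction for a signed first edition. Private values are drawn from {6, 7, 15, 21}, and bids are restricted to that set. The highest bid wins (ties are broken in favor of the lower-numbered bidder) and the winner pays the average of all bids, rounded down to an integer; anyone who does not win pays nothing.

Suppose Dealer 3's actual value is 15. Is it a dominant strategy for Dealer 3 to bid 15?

No

Consider the case where Dealer 1 bids 6 and Dealer 2 bids 6.
Truthful bid 15: wins, pays 9, utility 15 - 9 = 6.
Bid 7 instead: wins, pays 6, utility 15 - 6 = 9.
Since 9 > 6, bidding 7 is strictly better here, so truthful bidding is not dominant.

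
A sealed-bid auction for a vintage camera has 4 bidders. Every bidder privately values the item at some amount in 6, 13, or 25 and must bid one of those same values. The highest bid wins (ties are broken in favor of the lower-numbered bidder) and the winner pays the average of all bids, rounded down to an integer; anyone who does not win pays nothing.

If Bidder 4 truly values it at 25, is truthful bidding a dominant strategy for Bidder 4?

No

Consider the case where Bidder 1 bids 6, Bidder 2 bids 6 and Bidder 3 bids 6.
Truthful bid 25: wins, pays 10, utility 25 - 10 = 15.
Bid 13 instead: wins, pays 7, utility 25 - 7 = 18.
Since 18 > 15, bidding 13 is strictly better here, so truthful bidding is not dominant.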